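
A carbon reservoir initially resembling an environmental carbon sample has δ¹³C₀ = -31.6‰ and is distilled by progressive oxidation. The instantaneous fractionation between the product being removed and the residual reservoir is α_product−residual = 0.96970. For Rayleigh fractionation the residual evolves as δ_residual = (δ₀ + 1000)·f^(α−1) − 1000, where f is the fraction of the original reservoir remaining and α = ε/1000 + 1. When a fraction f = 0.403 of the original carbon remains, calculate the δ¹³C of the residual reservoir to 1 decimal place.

Rayleigh residual: δ_res = (δ₀ + 1000)·f^(α−1) − 1000
α − 1 = -0.03030
f^(α−1) = 0.403^(-0.03030) = 1.027920
δ_res = (-31.6 + 1000) × 1.027920 − 1000 = 995.438 − 1000 = -4.56‰

-4.6‰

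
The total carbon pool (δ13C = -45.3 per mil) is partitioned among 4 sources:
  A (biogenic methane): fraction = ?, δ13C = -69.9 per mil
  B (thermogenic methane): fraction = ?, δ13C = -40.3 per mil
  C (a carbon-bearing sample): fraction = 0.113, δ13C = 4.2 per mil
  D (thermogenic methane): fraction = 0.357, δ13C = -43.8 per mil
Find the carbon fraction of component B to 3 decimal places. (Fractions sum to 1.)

Let f_B and f_A be the unknown fractions; fractions sum to 1 so f_B + f_A = 0.530.
Mass balance: Σ fᵢ·δᵢ = δ_bulk ⇒ f_B·(-40.3) + f_A·(-69.9) = -45.3 − (-15.162) = -30.138
Substitute f_A = 0.530 − f_B:
f_B·(-40.3 − -69.9) = -30.138 − 0.530×(-69.9) = 6.909
f_B = 6.909 / 29.6 = 0.2334

0.233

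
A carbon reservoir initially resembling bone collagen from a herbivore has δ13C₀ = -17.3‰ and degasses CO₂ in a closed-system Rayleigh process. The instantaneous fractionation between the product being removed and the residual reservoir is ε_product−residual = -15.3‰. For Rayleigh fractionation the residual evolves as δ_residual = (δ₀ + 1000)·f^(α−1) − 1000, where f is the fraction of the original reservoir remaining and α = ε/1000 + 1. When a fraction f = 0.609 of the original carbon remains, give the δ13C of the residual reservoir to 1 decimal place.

Rayleigh residual: δ_res = (δ₀ + 1000)·f^(α−1) − 1000
α = ε/1000 + 1 = 0.98470, so α − 1 = -0.01530
f^(α−1) = 0.609^(-0.01530) = 1.007617
δ_res = (-17.3 + 1000) × 1.007617 − 1000 = 990.185 − 1000 = -9.82‰

-9.8‰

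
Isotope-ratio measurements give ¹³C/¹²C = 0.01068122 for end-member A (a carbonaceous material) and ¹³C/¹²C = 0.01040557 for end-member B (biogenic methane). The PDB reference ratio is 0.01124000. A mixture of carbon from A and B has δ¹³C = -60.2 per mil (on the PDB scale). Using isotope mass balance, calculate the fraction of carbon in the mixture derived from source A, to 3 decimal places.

δ_A = (0.01068122/0.01124000 − 1)×1000 = (0.950286 − 1)×1000 = -49.714 per mil
δ_B = (0.01040557/0.01124000 − 1)×1000 = (0.925762 − 1)×1000 = -74.238 per mil
f_A = (δ_mix − δ_B)/(δ_A − δ_B) = (-60.2 − (-74.238))/(-49.714 − (-74.238))
f_A = 14.038 / 24.524 = 0.5724

0.572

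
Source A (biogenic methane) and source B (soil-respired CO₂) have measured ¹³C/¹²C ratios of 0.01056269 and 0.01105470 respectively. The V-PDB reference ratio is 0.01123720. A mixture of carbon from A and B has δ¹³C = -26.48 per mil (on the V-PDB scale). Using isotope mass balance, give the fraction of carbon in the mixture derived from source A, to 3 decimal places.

0.234

δ_A = (0.01056269/0.01123720 − 1)×1000 = (0.939975 − 1)×1000 = -60.025 per mil
δ_B = (0.01105470/0.01123720 − 1)×1000 = (0.983759 − 1)×1000 = -16.241 per mil
f_A = (δ_mix − δ_B)/(δ_A − δ_B) = (-26.48 − (-16.241))/(-60.025 − (-16.241))
f_A = -10.239 / -43.784 = 0.2339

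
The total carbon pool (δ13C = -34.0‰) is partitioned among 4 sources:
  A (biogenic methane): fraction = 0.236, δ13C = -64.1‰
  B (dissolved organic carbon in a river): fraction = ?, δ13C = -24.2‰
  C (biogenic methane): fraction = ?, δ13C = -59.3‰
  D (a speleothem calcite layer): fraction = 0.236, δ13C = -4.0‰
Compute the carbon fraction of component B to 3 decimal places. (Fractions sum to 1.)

Let f_B and f_C be the unknown fractions; fractions sum to 1 so f_B + f_C = 0.528.
Mass balance: Σ fᵢ·δᵢ = δ_bulk ⇒ f_B·(-24.2) + f_C·(-59.3) = -34.0 − (-16.072) = -17.928
Substitute f_C = 0.528 − f_B:
f_B·(-24.2 − -59.3) = -17.928 − 0.528×(-59.3) = 13.382
f_B = 13.382 / 35.1 = 0.3813

0.381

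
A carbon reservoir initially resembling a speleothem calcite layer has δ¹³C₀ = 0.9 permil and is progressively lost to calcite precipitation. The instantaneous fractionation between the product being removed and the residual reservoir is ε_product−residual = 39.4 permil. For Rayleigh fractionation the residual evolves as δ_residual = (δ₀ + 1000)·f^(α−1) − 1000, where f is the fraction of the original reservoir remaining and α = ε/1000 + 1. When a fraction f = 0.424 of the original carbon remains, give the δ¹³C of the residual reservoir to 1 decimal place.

-32.4 permil

Rayleigh residual: δ_res = (δ₀ + 1000)·f^(α−1) − 1000
α = ε/1000 + 1 = 1.03940, so α − 1 = 0.03940
f^(α−1) = 0.424^(0.03940) = 0.966759
δ_res = (0.9 + 1000) × 0.966759 − 1000 = 967.629 − 1000 = -32.37 permil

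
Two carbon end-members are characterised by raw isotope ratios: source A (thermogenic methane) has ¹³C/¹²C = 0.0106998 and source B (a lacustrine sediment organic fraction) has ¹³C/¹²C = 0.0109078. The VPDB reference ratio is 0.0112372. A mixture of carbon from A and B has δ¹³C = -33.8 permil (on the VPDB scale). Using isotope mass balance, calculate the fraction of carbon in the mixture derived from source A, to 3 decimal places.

0.242

δ_A = (0.0106998/0.0112372 − 1)×1000 = (0.952177 − 1)×1000 = -47.823 permil
δ_B = (0.0109078/0.0112372 − 1)×1000 = (0.970687 − 1)×1000 = -29.313 permil
f_A = (δ_mix − δ_B)/(δ_A − δ_B) = (-33.8 − (-29.313))/(-47.823 − (-29.313))
f_A = -4.487 / -18.510 = 0.2424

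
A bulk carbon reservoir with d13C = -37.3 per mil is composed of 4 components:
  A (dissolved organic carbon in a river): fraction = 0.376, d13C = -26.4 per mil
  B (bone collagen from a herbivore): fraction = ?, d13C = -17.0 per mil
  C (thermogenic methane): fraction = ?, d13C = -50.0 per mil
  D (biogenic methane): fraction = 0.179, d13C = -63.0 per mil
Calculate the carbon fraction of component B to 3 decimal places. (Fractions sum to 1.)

Let f_B and f_C be the unknown fractions; fractions sum to 1 so f_B + f_C = 0.445.
Mass balance: Σ fᵢ·δᵢ = δ_bulk ⇒ f_B·(-17.0) + f_C·(-50.0) = -37.3 − (-21.203) = -16.097
Substitute f_C = 0.445 − f_B:
f_B·(-17.0 − -50.0) = -16.097 − 0.445×(-50.0) = 6.153
f_B = 6.153 / 33.0 = 0.1865

0.186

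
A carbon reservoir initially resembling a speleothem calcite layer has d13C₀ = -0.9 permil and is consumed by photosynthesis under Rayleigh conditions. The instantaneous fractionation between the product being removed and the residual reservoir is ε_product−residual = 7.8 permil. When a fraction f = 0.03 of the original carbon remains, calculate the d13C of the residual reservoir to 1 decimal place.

-27.9 permil

Rayleigh residual: δ_res = (δ₀ + 1000)·f^(α−1) − 1000
α = ε/1000 + 1 = 1.00780, so α − 1 = 0.00780
f^(α−1) = 0.03^(0.00780) = 0.973020
δ_res = (-0.9 + 1000) × 0.973020 − 1000 = 972.144 − 1000 = -27.86 permil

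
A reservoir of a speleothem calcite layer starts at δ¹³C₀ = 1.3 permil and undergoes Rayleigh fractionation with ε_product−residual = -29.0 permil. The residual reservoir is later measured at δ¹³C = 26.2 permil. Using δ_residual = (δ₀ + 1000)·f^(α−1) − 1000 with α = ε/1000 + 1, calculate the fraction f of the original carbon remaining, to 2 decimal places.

α − 1 = ε/1000 = -0.0290
(δ_res + 1000)/(δ₀ + 1000) = (26.2 + 1000)/(1.3 + 1000) = 1026.2/1001.3 = 1.024868
f = 1.024868^(1/-0.0290) = exp(ln(1.024868)/-0.0290) = exp(0.02456/-0.0290)
f = exp(-0.8470) = 0.4287

0.43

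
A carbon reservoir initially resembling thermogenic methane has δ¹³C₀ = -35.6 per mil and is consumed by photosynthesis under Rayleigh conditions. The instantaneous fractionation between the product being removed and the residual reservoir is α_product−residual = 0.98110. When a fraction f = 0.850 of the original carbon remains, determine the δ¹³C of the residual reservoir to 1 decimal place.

Rayleigh residual: δ_res = (δ₀ + 1000)·f^(α−1) − 1000
α − 1 = -0.01890
f^(α−1) = 0.850^(-0.01890) = 1.003076
δ_res = (-35.6 + 1000) × 1.003076 − 1000 = 967.367 − 1000 = -32.63 per mil

-32.6 per mil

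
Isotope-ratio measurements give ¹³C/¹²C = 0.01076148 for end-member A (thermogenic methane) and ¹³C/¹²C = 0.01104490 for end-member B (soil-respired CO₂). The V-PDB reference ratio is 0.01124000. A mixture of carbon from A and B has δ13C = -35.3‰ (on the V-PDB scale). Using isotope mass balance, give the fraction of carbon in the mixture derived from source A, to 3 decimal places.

0.712

δ_A = (0.01076148/0.01124000 − 1)×1000 = (0.957427 − 1)×1000 = -42.573‰
δ_B = (0.01104490/0.01124000 − 1)×1000 = (0.982642 − 1)×1000 = -17.358‰
f_A = (δ_mix − δ_B)/(δ_A − δ_B) = (-35.3 − (-17.358))/(-42.573 − (-17.358))
f_A = -17.942 / -25.215 = 0.7116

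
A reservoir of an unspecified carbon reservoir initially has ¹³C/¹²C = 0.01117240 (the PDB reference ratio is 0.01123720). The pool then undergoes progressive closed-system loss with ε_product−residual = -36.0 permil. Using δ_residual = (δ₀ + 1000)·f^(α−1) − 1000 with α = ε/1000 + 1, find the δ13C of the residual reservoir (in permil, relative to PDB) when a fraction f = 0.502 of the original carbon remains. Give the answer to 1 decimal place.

19.2 permil

δ₀ = (0.01117240/0.01123720 − 1)×1000 = (0.994233 − 1)×1000 = -5.767 permil
α − 1 = ε/1000 = -0.0360
f^(α−1) = 0.502^(-0.0360) = 1.025120
δ_res = (-5.767 + 1000) × 1.025120 − 1000 = 1019.208 − 1000 = 19.21 permil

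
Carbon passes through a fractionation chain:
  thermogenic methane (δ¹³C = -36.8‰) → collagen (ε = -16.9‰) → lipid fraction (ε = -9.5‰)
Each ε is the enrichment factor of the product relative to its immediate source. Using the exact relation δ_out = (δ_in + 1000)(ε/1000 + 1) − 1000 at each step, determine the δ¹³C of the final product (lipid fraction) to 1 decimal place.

step 1: δ = (-36.80 + 1000)·(-16.9/1000 + 1) − 1000 = -53.08‰
step 2: δ = (-53.08 + 1000)·(-9.5/1000 + 1) − 1000 = -62.07‰

-62.1‰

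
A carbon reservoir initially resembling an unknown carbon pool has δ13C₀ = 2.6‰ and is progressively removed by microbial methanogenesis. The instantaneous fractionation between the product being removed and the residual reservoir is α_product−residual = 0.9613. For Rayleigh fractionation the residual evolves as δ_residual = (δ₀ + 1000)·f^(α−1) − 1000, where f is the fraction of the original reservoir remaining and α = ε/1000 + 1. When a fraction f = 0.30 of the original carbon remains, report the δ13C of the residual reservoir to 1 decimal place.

50.4‰

Rayleigh residual: δ_res = (δ₀ + 1000)·f^(α−1) − 1000
α − 1 = -0.03870
f^(α−1) = 0.30^(-0.03870) = 1.047696
δ_res = (2.6 + 1000) × 1.047696 − 1000 = 1050.420 − 1000 = 50.42‰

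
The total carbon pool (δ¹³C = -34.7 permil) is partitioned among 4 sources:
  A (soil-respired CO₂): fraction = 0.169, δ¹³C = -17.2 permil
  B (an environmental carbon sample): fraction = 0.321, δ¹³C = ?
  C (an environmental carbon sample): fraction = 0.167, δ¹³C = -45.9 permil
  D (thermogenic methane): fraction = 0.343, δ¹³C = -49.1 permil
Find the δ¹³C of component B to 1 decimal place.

Isotope mass balance: δ_bulk = Σ fᵢ·δᵢ.
-34.7 = 0.169×(-17.2) + 0.321×δ_B + 0.167×(-45.9) + 0.343×(-49.1)
0.321·δ_B = -34.7 − (-27.413) = -7.287
δ_B = -7.287 / 0.321 = -22.70 permil

-22.7 permil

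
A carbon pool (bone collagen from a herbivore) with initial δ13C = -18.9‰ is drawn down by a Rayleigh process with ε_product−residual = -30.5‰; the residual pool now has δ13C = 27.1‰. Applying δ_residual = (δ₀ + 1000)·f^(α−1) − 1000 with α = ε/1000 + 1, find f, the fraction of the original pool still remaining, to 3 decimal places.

α − 1 = ε/1000 = -0.0305
(δ_res + 1000)/(δ₀ + 1000) = (27.1 + 1000)/(-18.9 + 1000) = 1027.1/981.1 = 1.046886
f = 1.046886^(1/-0.0305) = exp(ln(1.046886)/-0.0305) = exp(0.04582/-0.0305)
f = exp(-1.5023) = 0.2226

0.223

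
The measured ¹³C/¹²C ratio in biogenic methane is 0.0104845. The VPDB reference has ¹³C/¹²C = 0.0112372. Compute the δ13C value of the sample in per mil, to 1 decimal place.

δ13C = (R_sample / R_standard − 1) × 1000
R_sample / R_standard = 0.0104845 / 0.0112372 = 0.933017
δ13C = (0.933017 − 1) × 1000 = -66.98 per mil

-67.0 per mil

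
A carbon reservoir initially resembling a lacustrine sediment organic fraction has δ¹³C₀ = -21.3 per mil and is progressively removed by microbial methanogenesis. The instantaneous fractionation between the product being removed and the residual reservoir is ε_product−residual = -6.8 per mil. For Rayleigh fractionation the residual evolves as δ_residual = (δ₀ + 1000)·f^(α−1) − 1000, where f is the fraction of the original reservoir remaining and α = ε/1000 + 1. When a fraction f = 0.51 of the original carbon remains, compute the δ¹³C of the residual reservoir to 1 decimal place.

-16.8 per mil

Rayleigh residual: δ_res = (δ₀ + 1000)·f^(α−1) − 1000
α = ε/1000 + 1 = 0.99320, so α − 1 = -0.00680
f^(α−1) = 0.51^(-0.00680) = 1.004589
δ_res = (-21.3 + 1000) × 1.004589 − 1000 = 983.191 − 1000 = -16.81 per mil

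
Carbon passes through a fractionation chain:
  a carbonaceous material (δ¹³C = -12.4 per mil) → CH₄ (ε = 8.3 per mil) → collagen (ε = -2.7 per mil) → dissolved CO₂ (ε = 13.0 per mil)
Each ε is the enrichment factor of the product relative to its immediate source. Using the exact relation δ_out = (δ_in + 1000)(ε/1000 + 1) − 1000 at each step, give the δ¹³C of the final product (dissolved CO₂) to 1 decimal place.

step 1: δ = (-12.40 + 1000)·(8.3/1000 + 1) − 1000 = -4.20 per mil
step 2: δ = (-4.20 + 1000)·(-2.7/1000 + 1) − 1000 = -6.89 per mil
step 3: δ = (-6.89 + 1000)·(13.0/1000 + 1) − 1000 = 6.02 per mil

6.0 per mil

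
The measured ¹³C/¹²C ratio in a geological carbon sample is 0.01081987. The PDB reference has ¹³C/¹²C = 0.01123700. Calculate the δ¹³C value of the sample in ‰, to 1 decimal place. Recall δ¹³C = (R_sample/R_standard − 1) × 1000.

-37.1‰

δ¹³C = (R_sample / R_standard − 1) × 1000
R_sample / R_standard = 0.01081987 / 0.01123700 = 0.962879
δ¹³C = (0.962879 − 1) × 1000 = -37.12‰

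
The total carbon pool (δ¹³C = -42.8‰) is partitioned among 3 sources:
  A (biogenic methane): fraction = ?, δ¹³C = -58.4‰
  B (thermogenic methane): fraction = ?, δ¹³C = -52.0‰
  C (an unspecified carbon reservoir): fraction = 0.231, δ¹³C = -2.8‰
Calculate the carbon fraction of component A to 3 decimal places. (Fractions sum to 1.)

Let f_A and f_B be the unknown fractions; fractions sum to 1 so f_A + f_B = 0.769.
Mass balance: Σ fᵢ·δᵢ = δ_bulk ⇒ f_A·(-58.4) + f_B·(-52.0) = -42.8 − (-0.647) = -42.153
Substitute f_B = 0.769 − f_A:
f_A·(-58.4 − -52.0) = -42.153 − 0.769×(-52.0) = -2.165
f_A = -2.165 / -6.4 = 0.3383

0.338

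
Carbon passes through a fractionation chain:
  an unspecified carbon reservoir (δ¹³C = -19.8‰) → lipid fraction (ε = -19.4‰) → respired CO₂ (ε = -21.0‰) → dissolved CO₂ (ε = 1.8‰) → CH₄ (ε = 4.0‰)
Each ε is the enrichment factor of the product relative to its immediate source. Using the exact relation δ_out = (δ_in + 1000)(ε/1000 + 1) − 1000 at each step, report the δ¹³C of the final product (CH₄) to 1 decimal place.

-53.5‰

step 1: δ = (-19.80 + 1000)·(-19.4/1000 + 1) − 1000 = -38.82‰
step 2: δ = (-38.82 + 1000)·(-21.0/1000 + 1) − 1000 = -59.00‰
step 3: δ = (-59.00 + 1000)·(1.8/1000 + 1) − 1000 = -57.31‰
step 4: δ = (-57.31 + 1000)·(4.0/1000 + 1) − 1000 = -53.54‰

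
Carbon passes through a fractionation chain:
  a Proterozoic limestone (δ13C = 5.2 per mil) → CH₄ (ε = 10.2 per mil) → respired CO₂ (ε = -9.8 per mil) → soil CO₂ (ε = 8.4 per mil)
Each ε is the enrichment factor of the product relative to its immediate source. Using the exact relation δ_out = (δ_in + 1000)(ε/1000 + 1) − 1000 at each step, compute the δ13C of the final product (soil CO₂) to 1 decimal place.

step 1: δ = (5.20 + 1000)·(10.2/1000 + 1) − 1000 = 15.45 per mil
step 2: δ = (15.45 + 1000)·(-9.8/1000 + 1) − 1000 = 5.50 per mil
step 3: δ = (5.50 + 1000)·(8.4/1000 + 1) − 1000 = 13.95 per mil

13.9 per mil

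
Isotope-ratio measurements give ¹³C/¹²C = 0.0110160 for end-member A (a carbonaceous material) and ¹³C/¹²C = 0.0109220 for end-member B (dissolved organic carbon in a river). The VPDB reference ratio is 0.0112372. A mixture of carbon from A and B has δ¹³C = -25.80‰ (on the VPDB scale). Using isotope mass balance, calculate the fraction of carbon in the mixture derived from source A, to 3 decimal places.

0.269

δ_A = (0.0110160/0.0112372 − 1)×1000 = (0.980315 − 1)×1000 = -19.685‰
δ_B = (0.0109220/0.0112372 − 1)×1000 = (0.971950 − 1)×1000 = -28.050‰
f_A = (δ_mix − δ_B)/(δ_A − δ_B) = (-25.80 − (-28.050))/(-19.685 − (-28.050))
f_A = 2.250 / 8.365 = 0.2689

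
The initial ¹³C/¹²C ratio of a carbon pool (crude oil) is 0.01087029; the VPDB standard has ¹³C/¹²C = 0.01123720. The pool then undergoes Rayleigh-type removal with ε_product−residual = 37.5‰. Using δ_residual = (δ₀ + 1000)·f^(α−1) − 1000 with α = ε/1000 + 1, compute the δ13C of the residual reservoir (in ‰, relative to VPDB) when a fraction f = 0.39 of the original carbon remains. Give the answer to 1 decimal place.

-66.2‰

δ₀ = (0.01087029/0.01123720 − 1)×1000 = (0.967349 − 1)×1000 = -32.651‰
α − 1 = ε/1000 = 0.0375
f^(α−1) = 0.39^(0.0375) = 0.965306
δ_res = (-32.651 + 1000) × 0.965306 − 1000 = 933.787 − 1000 = -66.21‰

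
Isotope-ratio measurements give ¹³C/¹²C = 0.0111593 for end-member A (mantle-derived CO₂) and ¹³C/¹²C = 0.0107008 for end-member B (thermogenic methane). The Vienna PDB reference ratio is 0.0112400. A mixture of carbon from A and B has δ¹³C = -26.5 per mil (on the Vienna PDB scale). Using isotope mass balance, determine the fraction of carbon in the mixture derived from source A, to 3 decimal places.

δ_A = (0.0111593/0.0112400 − 1)×1000 = (0.992820 − 1)×1000 = -7.180 per mil
δ_B = (0.0107008/0.0112400 − 1)×1000 = (0.952028 − 1)×1000 = -47.972 per mil
f_A = (δ_mix − δ_B)/(δ_A − δ_B) = (-26.5 − (-47.972))/(-7.180 − (-47.972))
f_A = 21.472 / 40.792 = 0.5264

0.526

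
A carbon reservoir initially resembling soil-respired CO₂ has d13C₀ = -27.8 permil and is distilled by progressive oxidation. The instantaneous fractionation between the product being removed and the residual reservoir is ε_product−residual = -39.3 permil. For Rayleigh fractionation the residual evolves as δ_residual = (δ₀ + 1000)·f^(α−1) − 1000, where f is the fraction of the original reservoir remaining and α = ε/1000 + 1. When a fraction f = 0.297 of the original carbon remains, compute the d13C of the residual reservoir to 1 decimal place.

19.7 permil

Rayleigh residual: δ_res = (δ₀ + 1000)·f^(α−1) − 1000
α = ε/1000 + 1 = 0.96070, so α − 1 = -0.03930
f^(α−1) = 0.297^(-0.03930) = 1.048868
δ_res = (-27.8 + 1000) × 1.048868 − 1000 = 1019.709 − 1000 = 19.71 permil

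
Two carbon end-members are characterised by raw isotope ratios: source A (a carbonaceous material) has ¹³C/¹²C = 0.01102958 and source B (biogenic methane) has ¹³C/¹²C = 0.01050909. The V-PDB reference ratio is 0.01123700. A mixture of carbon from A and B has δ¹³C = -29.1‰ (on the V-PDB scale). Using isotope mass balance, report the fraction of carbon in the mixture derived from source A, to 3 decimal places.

δ_A = (0.01102958/0.01123700 − 1)×1000 = (0.981541 − 1)×1000 = -18.459‰
δ_B = (0.01050909/0.01123700 − 1)×1000 = (0.935222 − 1)×1000 = -64.778‰
f_A = (δ_mix − δ_B)/(δ_A − δ_B) = (-29.1 − (-64.778))/(-18.459 − (-64.778))
f_A = 35.678 / 46.319 = 0.7703

0.770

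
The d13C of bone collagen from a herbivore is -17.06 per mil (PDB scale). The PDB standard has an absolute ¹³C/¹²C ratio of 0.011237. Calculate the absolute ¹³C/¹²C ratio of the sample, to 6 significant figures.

R_sample = R_standard × (d13C/1000 + 1)
R_sample = 0.011237 × (-17.06/1000 + 1) = 0.011237 × 0.982940
R_sample = 0.0110453

0.0110453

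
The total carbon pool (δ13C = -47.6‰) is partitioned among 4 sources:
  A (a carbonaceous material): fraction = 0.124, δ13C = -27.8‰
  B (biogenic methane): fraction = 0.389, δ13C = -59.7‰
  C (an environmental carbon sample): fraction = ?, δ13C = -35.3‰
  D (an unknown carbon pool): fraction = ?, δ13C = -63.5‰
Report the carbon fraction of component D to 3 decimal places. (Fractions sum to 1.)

0.133

Let f_D and f_C be the unknown fractions; fractions sum to 1 so f_D + f_C = 0.487.
Mass balance: Σ fᵢ·δᵢ = δ_bulk ⇒ f_D·(-63.5) + f_C·(-35.3) = -47.6 − (-26.671) = -20.930
Substitute f_C = 0.487 − f_D:
f_D·(-63.5 − -35.3) = -20.930 − 0.487×(-35.3) = -3.738
f_D = -3.738 / -28.2 = 0.1326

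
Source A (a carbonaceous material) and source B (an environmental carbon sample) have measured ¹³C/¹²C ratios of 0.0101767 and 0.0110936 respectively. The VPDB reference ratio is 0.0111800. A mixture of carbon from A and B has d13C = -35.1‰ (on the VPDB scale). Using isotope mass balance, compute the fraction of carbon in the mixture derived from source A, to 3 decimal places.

0.334

δ_A = (0.0101767/0.0111800 − 1)×1000 = (0.910259 − 1)×1000 = -89.741‰
δ_B = (0.0110936/0.0111800 − 1)×1000 = (0.992272 − 1)×1000 = -7.728‰
f_A = (δ_mix − δ_B)/(δ_A − δ_B) = (-35.1 − (-7.728))/(-89.741 − (-7.728))
f_A = -27.372 / -82.013 = 0.3338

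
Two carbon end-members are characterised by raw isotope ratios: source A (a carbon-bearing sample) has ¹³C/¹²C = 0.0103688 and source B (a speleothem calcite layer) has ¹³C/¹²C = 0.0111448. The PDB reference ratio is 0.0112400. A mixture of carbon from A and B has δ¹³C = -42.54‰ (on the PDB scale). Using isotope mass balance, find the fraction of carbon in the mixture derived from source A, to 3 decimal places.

δ_A = (0.0103688/0.0112400 − 1)×1000 = (0.922491 − 1)×1000 = -77.509‰
δ_B = (0.0111448/0.0112400 − 1)×1000 = (0.991530 − 1)×1000 = -8.470‰
f_A = (δ_mix − δ_B)/(δ_A − δ_B) = (-42.54 − (-8.470))/(-77.509 − (-8.470))
f_A = -34.070 / -69.039 = 0.4935

0.493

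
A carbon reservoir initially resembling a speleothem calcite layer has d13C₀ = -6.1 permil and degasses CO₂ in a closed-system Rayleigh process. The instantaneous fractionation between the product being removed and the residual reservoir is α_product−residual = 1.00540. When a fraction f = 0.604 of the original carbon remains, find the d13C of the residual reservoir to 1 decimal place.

-8.8 permil

Rayleigh residual: δ_res = (δ₀ + 1000)·f^(α−1) − 1000
α − 1 = 0.00540
f^(α−1) = 0.604^(0.00540) = 0.997281
δ_res = (-6.1 + 1000) × 0.997281 − 1000 = 991.198 − 1000 = -8.80 permil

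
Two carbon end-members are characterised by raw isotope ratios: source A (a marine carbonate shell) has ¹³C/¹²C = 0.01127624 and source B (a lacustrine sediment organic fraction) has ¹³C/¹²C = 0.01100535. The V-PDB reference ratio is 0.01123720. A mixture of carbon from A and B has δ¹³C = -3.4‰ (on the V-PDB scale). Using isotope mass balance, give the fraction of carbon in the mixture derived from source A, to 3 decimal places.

0.715

δ_A = (0.01127624/0.01123720 − 1)×1000 = (1.003474 − 1)×1000 = 3.474‰
δ_B = (0.01100535/0.01123720 − 1)×1000 = (0.979368 − 1)×1000 = -20.632‰
f_A = (δ_mix − δ_B)/(δ_A − δ_B) = (-3.4 − (-20.632))/(3.474 − (-20.632))
f_A = 17.232 / 24.107 = 0.7148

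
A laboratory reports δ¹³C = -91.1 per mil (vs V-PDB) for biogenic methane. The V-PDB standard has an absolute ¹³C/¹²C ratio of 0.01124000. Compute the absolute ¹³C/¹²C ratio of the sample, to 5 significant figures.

R_sample = R_standard × (δ¹³C/1000 + 1)
R_sample = 0.01124000 × (-91.1/1000 + 1) = 0.01124000 × 0.908900
R_sample = 0.0102160

0.010216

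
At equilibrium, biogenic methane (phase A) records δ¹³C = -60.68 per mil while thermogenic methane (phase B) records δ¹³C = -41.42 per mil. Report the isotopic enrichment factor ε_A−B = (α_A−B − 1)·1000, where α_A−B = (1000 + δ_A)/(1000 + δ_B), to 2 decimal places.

-20.09 per mil

α_A−B = (1000 + -60.68) / (1000 + -41.42) = 939.32 / 958.58 = 0.979908
ε_A−B = (0.979908 − 1) × 1000 = -20.092 per mil
(The approximation ε ≈ δ_A − δ_B would give -19.26 per mil.)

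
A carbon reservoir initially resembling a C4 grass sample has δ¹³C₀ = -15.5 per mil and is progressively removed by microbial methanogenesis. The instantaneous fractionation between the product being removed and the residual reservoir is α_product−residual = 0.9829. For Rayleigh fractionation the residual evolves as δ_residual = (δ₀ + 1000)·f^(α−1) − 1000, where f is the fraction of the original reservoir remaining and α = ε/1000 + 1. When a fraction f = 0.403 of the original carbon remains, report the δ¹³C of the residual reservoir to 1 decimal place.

-0.1 per mil

Rayleigh residual: δ_res = (δ₀ + 1000)·f^(α−1) − 1000
α − 1 = -0.01710
f^(α−1) = 0.403^(-0.01710) = 1.015662
δ_res = (-15.5 + 1000) × 1.015662 − 1000 = 999.919 − 1000 = -0.08 per mil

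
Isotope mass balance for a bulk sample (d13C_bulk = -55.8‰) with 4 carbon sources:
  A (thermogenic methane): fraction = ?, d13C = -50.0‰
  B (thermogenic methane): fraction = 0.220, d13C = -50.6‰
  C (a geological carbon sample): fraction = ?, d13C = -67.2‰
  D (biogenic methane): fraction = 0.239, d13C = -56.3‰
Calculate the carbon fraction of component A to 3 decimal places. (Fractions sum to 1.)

Let f_A and f_C be the unknown fractions; fractions sum to 1 so f_A + f_C = 0.541.
Mass balance: Σ fᵢ·δᵢ = δ_bulk ⇒ f_A·(-50.0) + f_C·(-67.2) = -55.8 − (-24.588) = -31.212
Substitute f_C = 0.541 − f_A:
f_A·(-50.0 − -67.2) = -31.212 − 0.541×(-67.2) = 5.143
f_A = 5.143 / 17.2 = 0.2990

0.299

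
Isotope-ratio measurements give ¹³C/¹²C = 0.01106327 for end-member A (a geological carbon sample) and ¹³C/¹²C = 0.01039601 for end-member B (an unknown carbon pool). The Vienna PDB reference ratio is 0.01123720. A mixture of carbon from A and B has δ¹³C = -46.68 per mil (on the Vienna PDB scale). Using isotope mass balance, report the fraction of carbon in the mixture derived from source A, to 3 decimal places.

δ_A = (0.01106327/0.01123720 − 1)×1000 = (0.984522 − 1)×1000 = -15.478 per mil
δ_B = (0.01039601/0.01123720 − 1)×1000 = (0.925142 − 1)×1000 = -74.858 per mil
f_A = (δ_mix − δ_B)/(δ_A − δ_B) = (-46.68 − (-74.858))/(-15.478 − (-74.858))
f_A = 28.178 / 59.380 = 0.4745

0.475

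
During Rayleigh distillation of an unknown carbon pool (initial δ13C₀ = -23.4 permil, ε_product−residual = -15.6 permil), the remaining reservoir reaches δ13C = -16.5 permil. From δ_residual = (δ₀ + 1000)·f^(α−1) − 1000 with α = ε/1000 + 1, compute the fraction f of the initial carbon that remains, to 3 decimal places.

0.637

α − 1 = ε/1000 = -0.0156
(δ_res + 1000)/(δ₀ + 1000) = (-16.5 + 1000)/(-23.4 + 1000) = 983.5/976.6 = 1.007065
f = 1.007065^(1/-0.0156) = exp(ln(1.007065)/-0.0156) = exp(0.00704/-0.0156)
f = exp(-0.4513) = 0.6368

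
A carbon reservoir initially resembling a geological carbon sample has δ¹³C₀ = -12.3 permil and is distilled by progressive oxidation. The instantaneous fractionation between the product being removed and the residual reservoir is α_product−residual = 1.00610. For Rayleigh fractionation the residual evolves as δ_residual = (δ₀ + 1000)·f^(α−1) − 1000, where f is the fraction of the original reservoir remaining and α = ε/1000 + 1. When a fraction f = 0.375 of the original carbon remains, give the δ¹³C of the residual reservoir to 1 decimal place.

Rayleigh residual: δ_res = (δ₀ + 1000)·f^(α−1) − 1000
α − 1 = 0.00610
f^(α−1) = 0.375^(0.00610) = 0.994035
δ_res = (-12.3 + 1000) × 0.994035 − 1000 = 981.808 − 1000 = -18.19 permil

-18.2 permil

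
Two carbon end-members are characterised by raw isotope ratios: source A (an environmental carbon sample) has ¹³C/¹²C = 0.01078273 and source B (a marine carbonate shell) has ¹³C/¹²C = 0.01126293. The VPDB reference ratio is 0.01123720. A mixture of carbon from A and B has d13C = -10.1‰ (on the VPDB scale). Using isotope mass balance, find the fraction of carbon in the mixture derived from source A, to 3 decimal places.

δ_A = (0.01078273/0.01123720 − 1)×1000 = (0.959557 − 1)×1000 = -40.443‰
δ_B = (0.01126293/0.01123720 − 1)×1000 = (1.002290 − 1)×1000 = 2.290‰
f_A = (δ_mix − δ_B)/(δ_A − δ_B) = (-10.1 − (2.290))/(-40.443 − (2.290))
f_A = -12.390 / -42.733 = 0.2899

0.290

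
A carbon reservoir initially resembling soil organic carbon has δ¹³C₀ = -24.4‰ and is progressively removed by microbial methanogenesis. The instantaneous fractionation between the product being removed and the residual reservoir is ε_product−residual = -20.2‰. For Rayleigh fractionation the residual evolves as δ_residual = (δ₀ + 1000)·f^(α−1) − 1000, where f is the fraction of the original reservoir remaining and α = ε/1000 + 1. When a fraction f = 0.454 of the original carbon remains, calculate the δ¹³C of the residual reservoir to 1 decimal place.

-8.7‰

Rayleigh residual: δ_res = (δ₀ + 1000)·f^(α−1) − 1000
α = ε/1000 + 1 = 0.97980, so α − 1 = -0.02020
f^(α−1) = 0.454^(-0.02020) = 1.016079
δ_res = (-24.4 + 1000) × 1.016079 − 1000 = 991.287 − 1000 = -8.71‰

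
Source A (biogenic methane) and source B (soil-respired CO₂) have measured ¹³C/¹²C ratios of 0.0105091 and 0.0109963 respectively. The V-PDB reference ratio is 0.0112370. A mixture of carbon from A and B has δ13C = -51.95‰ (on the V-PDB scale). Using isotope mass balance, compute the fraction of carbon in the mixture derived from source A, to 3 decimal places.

δ_A = (0.0105091/0.0112370 − 1)×1000 = (0.935223 − 1)×1000 = -64.777‰
δ_B = (0.0109963/0.0112370 − 1)×1000 = (0.978580 − 1)×1000 = -21.420‰
f_A = (δ_mix − δ_B)/(δ_A − δ_B) = (-51.95 − (-21.420))/(-64.777 − (-21.420))
f_A = -30.530 / -43.357 = 0.7042

0.704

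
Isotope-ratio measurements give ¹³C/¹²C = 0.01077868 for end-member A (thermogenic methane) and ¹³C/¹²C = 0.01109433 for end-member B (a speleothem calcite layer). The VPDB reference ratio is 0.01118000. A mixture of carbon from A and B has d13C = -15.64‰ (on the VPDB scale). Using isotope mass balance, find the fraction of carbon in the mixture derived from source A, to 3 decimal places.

δ_A = (0.01077868/0.01118000 − 1)×1000 = (0.964104 − 1)×1000 = -35.896‰
δ_B = (0.01109433/0.01118000 − 1)×1000 = (0.992337 − 1)×1000 = -7.663‰
f_A = (δ_mix − δ_B)/(δ_A − δ_B) = (-15.64 − (-7.663))/(-35.896 − (-7.663))
f_A = -7.977 / -28.233 = 0.2825

0.283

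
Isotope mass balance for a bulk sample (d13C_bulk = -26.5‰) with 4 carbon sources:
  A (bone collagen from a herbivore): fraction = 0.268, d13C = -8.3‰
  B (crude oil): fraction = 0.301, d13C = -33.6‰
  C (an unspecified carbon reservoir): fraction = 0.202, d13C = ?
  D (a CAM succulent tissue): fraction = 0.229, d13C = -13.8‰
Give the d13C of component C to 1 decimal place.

-54.5‰

Isotope mass balance: δ_bulk = Σ fᵢ·δᵢ.
-26.5 = 0.268×(-8.3) + 0.301×(-33.6) + 0.202×δ_C + 0.229×(-13.8)
0.202·δ_C = -26.5 − (-15.498) = -11.002
δ_C = -11.002 / 0.202 = -54.46‰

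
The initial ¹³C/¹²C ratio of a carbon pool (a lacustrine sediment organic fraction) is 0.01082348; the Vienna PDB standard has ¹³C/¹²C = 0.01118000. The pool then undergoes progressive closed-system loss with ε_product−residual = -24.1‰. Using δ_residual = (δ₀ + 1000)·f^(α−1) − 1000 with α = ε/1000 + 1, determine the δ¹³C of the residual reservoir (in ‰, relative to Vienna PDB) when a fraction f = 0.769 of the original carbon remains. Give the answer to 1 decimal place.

δ₀ = (0.01082348/0.01118000 − 1)×1000 = (0.968111 − 1)×1000 = -31.889‰
α − 1 = ε/1000 = -0.0241
f^(α−1) = 0.769^(-0.0241) = 1.006350
δ_res = (-31.889 + 1000) × 1.006350 − 1000 = 974.259 − 1000 = -25.74‰

-25.7‰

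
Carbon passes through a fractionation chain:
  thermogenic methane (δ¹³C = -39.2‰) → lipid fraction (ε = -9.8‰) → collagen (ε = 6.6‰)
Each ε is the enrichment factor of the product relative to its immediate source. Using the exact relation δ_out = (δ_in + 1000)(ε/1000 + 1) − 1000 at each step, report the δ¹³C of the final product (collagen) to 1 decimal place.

-42.3‰

step 1: δ = (-39.20 + 1000)·(-9.8/1000 + 1) − 1000 = -48.62‰
step 2: δ = (-48.62 + 1000)·(6.6/1000 + 1) − 1000 = -42.34‰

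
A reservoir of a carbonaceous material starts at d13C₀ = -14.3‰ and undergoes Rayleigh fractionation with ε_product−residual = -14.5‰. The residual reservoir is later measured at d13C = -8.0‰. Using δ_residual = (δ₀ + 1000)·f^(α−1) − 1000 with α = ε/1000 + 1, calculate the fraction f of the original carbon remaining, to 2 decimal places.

0.64

α − 1 = ε/1000 = -0.0145
(δ_res + 1000)/(δ₀ + 1000) = (-8.0 + 1000)/(-14.3 + 1000) = 992.0/985.7 = 1.006391
f = 1.006391^(1/-0.0145) = exp(ln(1.006391)/-0.0145) = exp(0.00637/-0.0145)
f = exp(-0.4394) = 0.6444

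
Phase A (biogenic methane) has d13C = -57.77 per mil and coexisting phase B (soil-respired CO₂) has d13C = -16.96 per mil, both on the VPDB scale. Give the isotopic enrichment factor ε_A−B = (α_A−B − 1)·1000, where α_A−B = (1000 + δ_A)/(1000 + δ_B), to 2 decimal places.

-41.51 per mil

α_A−B = (1000 + -57.77) / (1000 + -16.96) = 942.23 / 983.04 = 0.958486
ε_A−B = (0.958486 − 1) × 1000 = -41.514 per mil
(The approximation ε ≈ δ_A − δ_B would give -40.81 per mil.)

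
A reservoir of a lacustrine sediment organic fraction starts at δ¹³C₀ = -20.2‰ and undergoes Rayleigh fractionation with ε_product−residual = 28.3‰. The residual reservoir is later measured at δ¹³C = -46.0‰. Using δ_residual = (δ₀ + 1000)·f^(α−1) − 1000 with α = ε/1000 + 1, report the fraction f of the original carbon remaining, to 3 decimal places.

α − 1 = ε/1000 = 0.0283
(δ_res + 1000)/(δ₀ + 1000) = (-46.0 + 1000)/(-20.2 + 1000) = 954.0/979.8 = 0.973668
f = 0.973668^(1/0.0283) = exp(ln(0.973668)/0.0283) = exp(-0.02668/0.0283)
f = exp(-0.9429) = 0.3895

0.389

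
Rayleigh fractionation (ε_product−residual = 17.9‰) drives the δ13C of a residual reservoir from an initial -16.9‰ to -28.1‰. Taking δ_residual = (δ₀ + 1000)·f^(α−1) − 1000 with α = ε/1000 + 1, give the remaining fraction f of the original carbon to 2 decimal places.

α − 1 = ε/1000 = 0.0179
(δ_res + 1000)/(δ₀ + 1000) = (-28.1 + 1000)/(-16.9 + 1000) = 971.9/983.1 = 0.988607
f = 0.988607^(1/0.0179) = exp(ln(0.988607)/0.0179) = exp(-0.01146/0.0179)
f = exp(-0.6401) = 0.5272

0.53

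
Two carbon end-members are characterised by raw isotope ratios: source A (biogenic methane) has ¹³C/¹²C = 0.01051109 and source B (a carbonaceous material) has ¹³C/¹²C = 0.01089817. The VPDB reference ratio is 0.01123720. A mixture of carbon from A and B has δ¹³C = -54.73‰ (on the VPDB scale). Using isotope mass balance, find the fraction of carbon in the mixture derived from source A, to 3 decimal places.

0.713

δ_A = (0.01051109/0.01123720 − 1)×1000 = (0.935383 − 1)×1000 = -64.617‰
δ_B = (0.01089817/0.01123720 − 1)×1000 = (0.969830 − 1)×1000 = -30.170‰
f_A = (δ_mix − δ_B)/(δ_A − δ_B) = (-54.73 − (-30.170))/(-64.617 − (-30.170))
f_A = -24.560 / -34.446 = 0.7130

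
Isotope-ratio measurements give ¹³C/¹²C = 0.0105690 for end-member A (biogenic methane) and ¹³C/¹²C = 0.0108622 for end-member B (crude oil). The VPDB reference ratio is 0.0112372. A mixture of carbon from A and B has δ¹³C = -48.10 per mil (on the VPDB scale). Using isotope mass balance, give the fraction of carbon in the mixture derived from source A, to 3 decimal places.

0.564

δ_A = (0.0105690/0.0112372 − 1)×1000 = (0.940537 − 1)×1000 = -59.463 per mil
δ_B = (0.0108622/0.0112372 − 1)×1000 = (0.966629 − 1)×1000 = -33.371 per mil
f_A = (δ_mix − δ_B)/(δ_A − δ_B) = (-48.10 − (-33.371))/(-59.463 − (-33.371))
f_A = -14.729 / -26.092 = 0.5645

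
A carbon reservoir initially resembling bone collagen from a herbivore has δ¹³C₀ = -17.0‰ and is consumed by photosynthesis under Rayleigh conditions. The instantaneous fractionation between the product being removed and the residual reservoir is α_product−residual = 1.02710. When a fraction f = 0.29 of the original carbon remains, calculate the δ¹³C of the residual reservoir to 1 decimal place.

-49.4‰

Rayleigh residual: δ_res = (δ₀ + 1000)·f^(α−1) − 1000
α − 1 = 0.02710
f^(α−1) = 0.29^(0.02710) = 0.967010
δ_res = (-17.0 + 1000) × 0.967010 − 1000 = 950.571 − 1000 = -49.43‰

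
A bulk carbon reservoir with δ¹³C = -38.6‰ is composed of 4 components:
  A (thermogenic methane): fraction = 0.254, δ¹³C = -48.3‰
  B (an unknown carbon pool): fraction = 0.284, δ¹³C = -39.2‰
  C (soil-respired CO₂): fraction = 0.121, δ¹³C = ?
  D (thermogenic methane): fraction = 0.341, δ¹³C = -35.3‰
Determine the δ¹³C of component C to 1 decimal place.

Isotope mass balance: δ_bulk = Σ fᵢ·δᵢ.
-38.6 = 0.254×(-48.3) + 0.284×(-39.2) + 0.121×δ_C + 0.341×(-35.3)
0.121·δ_C = -38.6 − (-35.438) = -3.162
δ_C = -3.162 / 0.121 = -26.13‰

-26.1‰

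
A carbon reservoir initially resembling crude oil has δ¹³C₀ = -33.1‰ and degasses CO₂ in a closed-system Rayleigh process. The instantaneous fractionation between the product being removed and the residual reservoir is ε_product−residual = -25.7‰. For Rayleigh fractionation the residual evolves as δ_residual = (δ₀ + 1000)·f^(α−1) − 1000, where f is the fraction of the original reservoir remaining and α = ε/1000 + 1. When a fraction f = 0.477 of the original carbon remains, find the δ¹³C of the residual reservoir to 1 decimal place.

Rayleigh residual: δ_res = (δ₀ + 1000)·f^(α−1) − 1000
α = ε/1000 + 1 = 0.97430, so α − 1 = -0.02570
f^(α−1) = 0.477^(-0.02570) = 1.019206
δ_res = (-33.1 + 1000) × 1.019206 − 1000 = 985.471 − 1000 = -14.53‰

-14.5‰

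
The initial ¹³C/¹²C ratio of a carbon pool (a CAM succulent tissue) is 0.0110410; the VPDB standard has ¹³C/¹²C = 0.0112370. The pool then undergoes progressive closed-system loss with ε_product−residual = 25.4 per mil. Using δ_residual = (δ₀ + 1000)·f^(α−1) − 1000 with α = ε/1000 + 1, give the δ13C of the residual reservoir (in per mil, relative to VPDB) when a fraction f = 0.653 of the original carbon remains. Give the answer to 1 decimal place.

-28.0 per mil

δ₀ = (0.0110410/0.0112370 − 1)×1000 = (0.982558 − 1)×1000 = -17.442 per mil
α − 1 = ε/1000 = 0.0254
f^(α−1) = 0.653^(0.0254) = 0.989233
δ_res = (-17.442 + 1000) × 0.989233 − 1000 = 971.979 − 1000 = -28.02 per mil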